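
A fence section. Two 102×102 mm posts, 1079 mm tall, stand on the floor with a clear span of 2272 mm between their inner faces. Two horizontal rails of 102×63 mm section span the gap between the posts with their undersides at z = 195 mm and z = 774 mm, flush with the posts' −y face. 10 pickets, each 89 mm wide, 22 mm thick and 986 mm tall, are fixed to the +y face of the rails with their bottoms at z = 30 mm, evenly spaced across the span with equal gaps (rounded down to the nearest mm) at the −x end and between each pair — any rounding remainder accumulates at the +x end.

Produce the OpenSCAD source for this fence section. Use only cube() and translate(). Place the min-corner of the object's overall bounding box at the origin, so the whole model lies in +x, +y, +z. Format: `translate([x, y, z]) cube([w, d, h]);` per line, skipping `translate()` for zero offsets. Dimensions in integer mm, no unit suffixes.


cube([102, 102, 1079]);
translate([2374, 0, 0]) cube([102, 102, 1079]);
translate([102, 0, 195]) cube([2272, 102, 63]);
translate([102, 0, 774]) cube([2272, 102, 63]);
translate([227, 102, 30]) cube([89, 22, 986]);
translate([441, 102, 30]) cube([89, 22, 986]);
translate([655, 102, 30]) cube([89, 22, 986]);
translate([869, 102, 30]) cube([89, 22, 986]);
translate([1083, 102, 30]) cube([89, 22, 986]);
translate([1297, 102, 30]) cube([89, 22, 986]);
translate([1511, 102, 30]) cube([89, 22, 986]);
translate([1725, 102, 30]) cube([89, 22, 986]);
translate([1939, 102, 30]) cube([89, 22, 986]);
translate([2153, 102, 30]) cube([89, 22, 986]);


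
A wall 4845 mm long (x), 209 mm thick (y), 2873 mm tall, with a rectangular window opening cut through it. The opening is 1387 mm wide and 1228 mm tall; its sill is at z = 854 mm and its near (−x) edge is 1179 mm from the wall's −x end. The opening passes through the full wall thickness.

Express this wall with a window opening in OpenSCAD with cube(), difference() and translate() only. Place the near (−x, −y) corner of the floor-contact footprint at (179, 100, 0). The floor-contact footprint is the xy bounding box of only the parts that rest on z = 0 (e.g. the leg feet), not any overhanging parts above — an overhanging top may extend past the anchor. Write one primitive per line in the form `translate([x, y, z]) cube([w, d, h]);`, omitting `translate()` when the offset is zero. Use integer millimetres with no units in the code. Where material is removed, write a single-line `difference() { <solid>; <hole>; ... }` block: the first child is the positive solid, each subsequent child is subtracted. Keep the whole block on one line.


difference() { translate([179, 100, 0]) cube([4845, 209, 2873]); translate([1358, 100, 854]) cube([1387, 209, 1228]); }


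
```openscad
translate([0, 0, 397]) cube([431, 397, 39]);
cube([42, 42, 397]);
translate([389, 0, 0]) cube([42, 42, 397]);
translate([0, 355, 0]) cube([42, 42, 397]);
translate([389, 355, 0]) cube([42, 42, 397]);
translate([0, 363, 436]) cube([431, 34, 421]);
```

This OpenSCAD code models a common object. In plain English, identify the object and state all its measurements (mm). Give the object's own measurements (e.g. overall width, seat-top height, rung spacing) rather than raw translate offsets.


A chair. The seat is a 431×397×39 mm slab with its top at z = 436 mm, on four 42×42 mm corner legs (flush with the seat edges, standing on z = 0). A flat backrest 34 mm thick, 421 mm tall, spans the full seat width and rises from the seat top along its +y edge, rear face flush with the rear of the seat.


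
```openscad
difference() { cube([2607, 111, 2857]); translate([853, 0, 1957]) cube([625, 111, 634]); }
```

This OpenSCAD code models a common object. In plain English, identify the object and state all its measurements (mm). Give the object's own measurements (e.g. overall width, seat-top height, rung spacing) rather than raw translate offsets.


A wall 2607 mm long (x), 111 mm thick (y), 2857 mm tall, with a rectangular window opening cut through it. The opening is 625 mm wide and 634 mm tall; its sill is at z = 1957 mm and its near (−x) edge is 853 mm from the wall's −x end. The opening passes through the full wall thickness.


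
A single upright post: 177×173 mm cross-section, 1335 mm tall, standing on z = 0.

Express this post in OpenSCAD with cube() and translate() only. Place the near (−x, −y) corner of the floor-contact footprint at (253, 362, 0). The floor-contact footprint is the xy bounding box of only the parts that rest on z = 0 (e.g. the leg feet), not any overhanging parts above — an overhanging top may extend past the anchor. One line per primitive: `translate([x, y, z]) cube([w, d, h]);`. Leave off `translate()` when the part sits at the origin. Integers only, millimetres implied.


translate([253, 362, 0]) cube([177, 173, 1335]);


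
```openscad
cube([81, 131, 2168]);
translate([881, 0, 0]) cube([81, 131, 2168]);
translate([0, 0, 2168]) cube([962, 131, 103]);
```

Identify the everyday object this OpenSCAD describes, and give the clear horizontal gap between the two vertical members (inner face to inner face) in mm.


A door frame. The clear opening width is 800 mm.

Two 2168 mm tall posts with a header on top — a door frame. The left jamb is 81 mm wide at x = 0; the right jamb starts at x = 881. The clear opening is 881 − 81 = 800 mm.


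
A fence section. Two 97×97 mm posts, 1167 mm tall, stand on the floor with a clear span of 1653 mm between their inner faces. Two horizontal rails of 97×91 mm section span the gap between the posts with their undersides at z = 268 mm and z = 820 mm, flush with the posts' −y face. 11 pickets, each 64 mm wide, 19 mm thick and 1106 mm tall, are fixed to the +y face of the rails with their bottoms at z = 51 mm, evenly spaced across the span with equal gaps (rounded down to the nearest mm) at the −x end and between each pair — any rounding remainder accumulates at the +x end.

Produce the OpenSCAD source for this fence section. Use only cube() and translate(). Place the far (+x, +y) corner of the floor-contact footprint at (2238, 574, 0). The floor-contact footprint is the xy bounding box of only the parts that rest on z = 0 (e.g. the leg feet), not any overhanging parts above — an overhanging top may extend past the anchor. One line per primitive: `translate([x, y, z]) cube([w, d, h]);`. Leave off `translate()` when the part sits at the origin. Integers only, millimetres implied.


translate([391, 477, 0]) cube([97, 97, 1167]);
translate([2141, 477, 0]) cube([97, 97, 1167]);
translate([488, 477, 268]) cube([1653, 97, 91]);
translate([488, 477, 820]) cube([1653, 97, 91]);
translate([567, 574, 51]) cube([64, 19, 1106]);
translate([710, 574, 51]) cube([64, 19, 1106]);
translate([853, 574, 51]) cube([64, 19, 1106]);
translate([996, 574, 51]) cube([64, 19, 1106]);
translate([1139, 574, 51]) cube([64, 19, 1106]);
translate([1282, 574, 51]) cube([64, 19, 1106]);
translate([1425, 574, 51]) cube([64, 19, 1106]);
translate([1568, 574, 51]) cube([64, 19, 1106]);
translate([1711, 574, 51]) cube([64, 19, 1106]);
translate([1854, 574, 51]) cube([64, 19, 1106]);
translate([1997, 574, 51]) cube([64, 19, 1106]);


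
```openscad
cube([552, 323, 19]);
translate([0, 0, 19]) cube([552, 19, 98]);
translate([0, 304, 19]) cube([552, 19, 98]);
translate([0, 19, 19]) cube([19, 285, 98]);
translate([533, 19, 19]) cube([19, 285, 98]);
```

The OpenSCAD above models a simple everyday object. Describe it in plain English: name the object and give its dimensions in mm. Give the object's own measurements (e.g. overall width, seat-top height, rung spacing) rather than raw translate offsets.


An open-topped rectangular box: outside dimensions 552×323×117 mm, with a uniform wall and base thickness of 19 mm. The base is a full 552×323 slab on the floor; four walls sit on top of the base. The front and back walls (the −y and +y sides) span the full width; the two side walls fit between them.


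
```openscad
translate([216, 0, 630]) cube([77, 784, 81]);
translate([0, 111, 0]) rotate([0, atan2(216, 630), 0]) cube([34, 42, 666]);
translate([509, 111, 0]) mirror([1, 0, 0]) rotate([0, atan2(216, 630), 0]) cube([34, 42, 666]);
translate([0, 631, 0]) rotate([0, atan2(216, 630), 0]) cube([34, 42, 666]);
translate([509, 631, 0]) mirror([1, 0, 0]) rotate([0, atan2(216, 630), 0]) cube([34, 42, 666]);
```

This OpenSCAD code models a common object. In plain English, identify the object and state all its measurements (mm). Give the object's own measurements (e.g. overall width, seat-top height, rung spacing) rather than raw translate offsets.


A sawhorse. A 77×784×81 mm beam (x, y, z) sits on two A-frame leg pairs. Each pair is two raked legs of 34×42 mm section (42 mm along y) splaying symmetrically in x. Each leg rises 630 mm vertically over 216 mm of horizontal reach and is 666 mm long along its own axis. Every leg's outer bottom edge rests on the floor and its outer top edge meets a bottom edge of the beam — the left legs (tilting toward +x) meet the beam's −x bottom edge, the right legs (their mirror images, tilting toward −x) meet its +x bottom edge — so the leg tops tuck under the beam, the beam's underside is 630 mm above the floor, and the feet are 509 mm apart outside-to-outside with the beam centred between them. The two leg pairs are set in 111 mm from either end of the beam.


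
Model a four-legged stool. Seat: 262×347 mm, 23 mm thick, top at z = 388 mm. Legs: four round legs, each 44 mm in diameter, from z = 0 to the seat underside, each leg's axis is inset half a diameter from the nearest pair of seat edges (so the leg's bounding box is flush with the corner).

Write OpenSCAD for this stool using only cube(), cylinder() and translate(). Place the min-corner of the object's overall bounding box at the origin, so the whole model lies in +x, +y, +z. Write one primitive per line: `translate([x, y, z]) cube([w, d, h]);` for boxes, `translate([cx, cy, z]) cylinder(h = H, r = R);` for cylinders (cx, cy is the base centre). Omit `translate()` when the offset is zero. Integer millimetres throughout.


translate([0, 0, 365]) cube([262, 347, 23]);
translate([22, 22, 0]) cylinder(h = 365, r = 22);
translate([240, 22, 0]) cylinder(h = 365, r = 22);
translate([22, 325, 0]) cylinder(h = 365, r = 22);
translate([240, 325, 0]) cylinder(h = 365, r = 22);


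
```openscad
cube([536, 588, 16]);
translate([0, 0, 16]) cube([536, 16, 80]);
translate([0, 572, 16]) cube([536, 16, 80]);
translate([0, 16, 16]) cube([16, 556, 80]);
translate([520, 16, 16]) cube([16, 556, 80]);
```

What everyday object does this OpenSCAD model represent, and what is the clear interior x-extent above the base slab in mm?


An open box. The internal width is 504 mm.

A 536×588 base slab with four walls standing on it — an open box. The base is 536 mm wide and the walls are 16 mm thick, so the internal width is 536 − 2 × 16 = 504 mm.


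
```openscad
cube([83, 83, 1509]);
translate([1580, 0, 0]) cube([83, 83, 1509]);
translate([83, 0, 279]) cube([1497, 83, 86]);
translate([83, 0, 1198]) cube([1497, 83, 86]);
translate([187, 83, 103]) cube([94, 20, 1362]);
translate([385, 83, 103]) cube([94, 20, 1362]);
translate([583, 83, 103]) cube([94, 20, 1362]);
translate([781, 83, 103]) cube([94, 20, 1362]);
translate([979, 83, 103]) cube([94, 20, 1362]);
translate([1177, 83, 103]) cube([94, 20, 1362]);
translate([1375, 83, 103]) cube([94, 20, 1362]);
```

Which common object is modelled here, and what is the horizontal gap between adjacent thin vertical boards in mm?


A fence section. The picket gap is 104 mm.

Two posts, two rails, 7 pickets — a fence section. Span 1497 mm holds 7 pickets of 94 mm with 8 equal gaps: ⌊(1497 − 7·94) / 8⌋ = 104 mm.


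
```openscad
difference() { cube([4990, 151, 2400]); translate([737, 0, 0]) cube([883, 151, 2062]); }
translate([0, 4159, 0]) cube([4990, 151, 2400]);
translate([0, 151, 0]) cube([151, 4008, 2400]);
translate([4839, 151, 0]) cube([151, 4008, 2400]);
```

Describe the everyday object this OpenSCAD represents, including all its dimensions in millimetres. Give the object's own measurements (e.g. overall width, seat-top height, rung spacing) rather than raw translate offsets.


A single room: four walls, each 2400 mm tall and 151 mm thick, enclosing an outside footprint 4990×4310 mm (x × y), no floor or roof. The front and back walls (−y and +y sides) run the full x-width; the side walls fit between their inner faces. A door opening 883 mm wide and 2062 mm tall is cut through the front wall from the floor up, its −x edge 737 mm from the wall's −x end.


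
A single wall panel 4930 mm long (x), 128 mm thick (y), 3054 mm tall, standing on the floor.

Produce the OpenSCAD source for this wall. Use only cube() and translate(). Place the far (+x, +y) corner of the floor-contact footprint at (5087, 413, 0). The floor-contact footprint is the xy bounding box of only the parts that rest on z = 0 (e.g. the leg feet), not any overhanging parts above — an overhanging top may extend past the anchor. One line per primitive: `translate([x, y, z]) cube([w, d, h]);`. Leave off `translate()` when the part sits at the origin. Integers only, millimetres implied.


translate([157, 285, 0]) cube([4930, 128, 3054]);


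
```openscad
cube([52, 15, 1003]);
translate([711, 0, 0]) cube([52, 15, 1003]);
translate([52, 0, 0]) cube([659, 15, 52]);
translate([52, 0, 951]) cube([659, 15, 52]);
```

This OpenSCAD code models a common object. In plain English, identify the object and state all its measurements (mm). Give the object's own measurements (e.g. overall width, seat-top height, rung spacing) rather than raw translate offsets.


A rectangular picture frame lying in the x–z plane (depth along y). The opening is 659 mm wide (x) by 899 mm tall (z), surrounded by a border 52 mm wide on all four sides. The frame is 15 mm deep and is made of two full-height vertical stiles with two horizontal rails fitted between them.


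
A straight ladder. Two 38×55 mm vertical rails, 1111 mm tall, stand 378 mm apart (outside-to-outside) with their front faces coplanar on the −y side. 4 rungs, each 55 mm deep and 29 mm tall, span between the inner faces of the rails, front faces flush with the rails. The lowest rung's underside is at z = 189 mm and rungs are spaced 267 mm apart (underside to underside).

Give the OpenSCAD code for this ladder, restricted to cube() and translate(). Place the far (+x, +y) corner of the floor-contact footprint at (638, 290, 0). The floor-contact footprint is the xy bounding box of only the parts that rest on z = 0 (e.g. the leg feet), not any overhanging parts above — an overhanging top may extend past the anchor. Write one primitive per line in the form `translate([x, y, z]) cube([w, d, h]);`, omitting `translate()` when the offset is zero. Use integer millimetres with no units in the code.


translate([260, 235, 0]) cube([38, 55, 1111]);
translate([600, 235, 0]) cube([38, 55, 1111]);
translate([298, 235, 189]) cube([302, 55, 29]);
translate([298, 235, 456]) cube([302, 55, 29]);
translate([298, 235, 723]) cube([302, 55, 29]);
translate([298, 235, 990]) cube([302, 55, 29]);


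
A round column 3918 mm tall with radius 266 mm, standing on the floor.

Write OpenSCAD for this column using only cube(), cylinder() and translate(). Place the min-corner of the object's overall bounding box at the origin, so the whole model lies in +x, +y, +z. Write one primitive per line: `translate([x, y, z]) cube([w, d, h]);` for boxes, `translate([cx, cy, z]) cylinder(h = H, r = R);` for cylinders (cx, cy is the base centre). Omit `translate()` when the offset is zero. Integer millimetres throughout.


translate([266, 266, 0]) cylinder(h = 3918, r = 266);


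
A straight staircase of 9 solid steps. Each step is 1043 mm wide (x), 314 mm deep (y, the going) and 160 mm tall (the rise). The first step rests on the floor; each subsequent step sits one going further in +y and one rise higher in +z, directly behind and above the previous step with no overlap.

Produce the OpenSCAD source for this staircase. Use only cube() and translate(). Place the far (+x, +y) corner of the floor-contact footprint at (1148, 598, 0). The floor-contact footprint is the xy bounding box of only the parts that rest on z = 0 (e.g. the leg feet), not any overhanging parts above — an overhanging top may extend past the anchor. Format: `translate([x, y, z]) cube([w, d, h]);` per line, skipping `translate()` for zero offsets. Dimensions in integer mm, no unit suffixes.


translate([105, 284, 0]) cube([1043, 314, 160]);
translate([105, 598, 160]) cube([1043, 314, 160]);
translate([105, 912, 320]) cube([1043, 314, 160]);
translate([105, 1226, 480]) cube([1043, 314, 160]);
translate([105, 1540, 640]) cube([1043, 314, 160]);
translate([105, 1854, 800]) cube([1043, 314, 160]);
translate([105, 2168, 960]) cube([1043, 314, 160]);
translate([105, 2482, 1120]) cube([1043, 314, 160]);
translate([105, 2796, 1280]) cube([1043, 314, 160]);


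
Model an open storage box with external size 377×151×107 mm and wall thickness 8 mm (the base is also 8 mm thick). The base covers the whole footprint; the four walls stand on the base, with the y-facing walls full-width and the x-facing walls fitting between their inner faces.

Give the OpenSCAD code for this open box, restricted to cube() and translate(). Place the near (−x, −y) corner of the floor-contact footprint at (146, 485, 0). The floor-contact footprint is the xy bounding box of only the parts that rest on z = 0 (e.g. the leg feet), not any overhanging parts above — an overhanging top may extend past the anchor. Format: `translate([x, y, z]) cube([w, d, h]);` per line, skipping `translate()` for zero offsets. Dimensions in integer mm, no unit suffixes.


translate([146, 485, 0]) cube([377, 151, 8]);
translate([146, 485, 8]) cube([377, 8, 99]);
translate([146, 628, 8]) cube([377, 8, 99]);
translate([146, 493, 8]) cube([8, 135, 99]);
translate([515, 493, 8]) cube([8, 135, 99]);


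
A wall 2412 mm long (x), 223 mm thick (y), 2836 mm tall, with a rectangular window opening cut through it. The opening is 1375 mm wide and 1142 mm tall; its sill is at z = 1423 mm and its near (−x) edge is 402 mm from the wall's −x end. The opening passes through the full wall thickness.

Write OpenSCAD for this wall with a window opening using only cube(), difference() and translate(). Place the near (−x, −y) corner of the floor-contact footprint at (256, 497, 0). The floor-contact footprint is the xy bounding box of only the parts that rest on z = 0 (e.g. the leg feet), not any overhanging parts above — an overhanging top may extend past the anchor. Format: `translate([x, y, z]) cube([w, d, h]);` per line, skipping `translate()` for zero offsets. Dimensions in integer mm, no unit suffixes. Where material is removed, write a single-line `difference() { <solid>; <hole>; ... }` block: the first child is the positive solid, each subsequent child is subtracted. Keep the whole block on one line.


difference() { translate([256, 497, 0]) cube([2412, 223, 2836]); translate([658, 497, 1423]) cube([1375, 223, 1142]); }


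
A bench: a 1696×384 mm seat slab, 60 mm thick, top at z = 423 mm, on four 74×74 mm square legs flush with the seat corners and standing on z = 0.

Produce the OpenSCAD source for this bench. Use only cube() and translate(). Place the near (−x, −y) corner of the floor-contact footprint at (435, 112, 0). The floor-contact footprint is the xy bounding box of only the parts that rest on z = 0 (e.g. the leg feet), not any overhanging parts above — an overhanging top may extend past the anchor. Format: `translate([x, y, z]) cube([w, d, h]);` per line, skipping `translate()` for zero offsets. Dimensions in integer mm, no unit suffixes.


translate([435, 112, 363]) cube([1696, 384, 60]);
translate([435, 112, 0]) cube([74, 74, 363]);
translate([435, 422, 0]) cube([74, 74, 363]);
translate([2057, 112, 0]) cube([74, 74, 363]);
translate([2057, 422, 0]) cube([74, 74, 363]);


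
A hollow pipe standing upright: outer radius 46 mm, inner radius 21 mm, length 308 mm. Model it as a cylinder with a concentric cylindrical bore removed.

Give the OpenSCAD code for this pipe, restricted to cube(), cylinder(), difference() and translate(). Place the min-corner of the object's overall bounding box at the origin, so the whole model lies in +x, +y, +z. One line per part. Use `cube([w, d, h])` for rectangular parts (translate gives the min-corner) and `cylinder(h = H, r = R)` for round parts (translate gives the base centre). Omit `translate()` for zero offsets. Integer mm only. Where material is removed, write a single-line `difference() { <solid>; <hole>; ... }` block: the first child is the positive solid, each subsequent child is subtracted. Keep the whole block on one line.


difference() { translate([46, 46, 0]) cylinder(h = 308, r = 46); translate([46, 46, 0]) cylinder(h = 308, r = 21); }


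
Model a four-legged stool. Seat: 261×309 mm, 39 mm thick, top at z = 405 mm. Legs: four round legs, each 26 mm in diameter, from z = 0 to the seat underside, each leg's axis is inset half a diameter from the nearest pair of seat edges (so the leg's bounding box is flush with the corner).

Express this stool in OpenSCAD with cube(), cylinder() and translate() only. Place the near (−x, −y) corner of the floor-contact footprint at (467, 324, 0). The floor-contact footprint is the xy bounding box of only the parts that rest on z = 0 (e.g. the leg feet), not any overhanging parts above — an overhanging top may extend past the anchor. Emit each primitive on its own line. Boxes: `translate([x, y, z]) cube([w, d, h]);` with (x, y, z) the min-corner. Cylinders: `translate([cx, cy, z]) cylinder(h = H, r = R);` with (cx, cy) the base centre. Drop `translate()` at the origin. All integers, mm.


// leg_h = 405 - 39 = 366
translate([467, 324, 366]) cube([261, 309, 39]);
translate([480, 337, 0]) cylinder(h = 366, r = 13);
translate([715, 337, 0]) cylinder(h = 366, r = 13);
translate([480, 620, 0]) cylinder(h = 366, r = 13);
translate([715, 620, 0]) cylinder(h = 366, r = 13);


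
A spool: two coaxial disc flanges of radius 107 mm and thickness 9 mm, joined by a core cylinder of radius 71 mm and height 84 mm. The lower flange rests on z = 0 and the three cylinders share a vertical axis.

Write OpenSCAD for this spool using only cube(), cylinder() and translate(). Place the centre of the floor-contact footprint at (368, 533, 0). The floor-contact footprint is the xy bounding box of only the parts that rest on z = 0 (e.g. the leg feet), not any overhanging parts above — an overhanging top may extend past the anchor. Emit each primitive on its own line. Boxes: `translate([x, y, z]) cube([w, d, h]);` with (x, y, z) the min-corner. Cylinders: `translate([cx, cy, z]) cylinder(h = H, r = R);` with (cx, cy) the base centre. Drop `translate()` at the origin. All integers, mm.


translate([368, 533, 0]) cylinder(h = 9, r = 107);
translate([368, 533, 9]) cylinder(h = 84, r = 71);
translate([368, 533, 93]) cylinder(h = 9, r = 107);


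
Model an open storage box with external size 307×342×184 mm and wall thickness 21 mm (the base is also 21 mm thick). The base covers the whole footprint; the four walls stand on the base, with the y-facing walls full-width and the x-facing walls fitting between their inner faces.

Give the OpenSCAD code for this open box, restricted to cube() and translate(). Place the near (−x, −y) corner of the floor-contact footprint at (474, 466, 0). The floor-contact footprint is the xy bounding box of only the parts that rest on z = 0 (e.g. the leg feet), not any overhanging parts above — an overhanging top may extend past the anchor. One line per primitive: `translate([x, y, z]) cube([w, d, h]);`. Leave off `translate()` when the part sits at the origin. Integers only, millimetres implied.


translate([474, 466, 0]) cube([307, 342, 21]);
translate([474, 466, 21]) cube([307, 21, 163]);
translate([474, 787, 21]) cube([307, 21, 163]);
translate([474, 487, 21]) cube([21, 300, 163]);
translate([760, 487, 21]) cube([21, 300, 163]);


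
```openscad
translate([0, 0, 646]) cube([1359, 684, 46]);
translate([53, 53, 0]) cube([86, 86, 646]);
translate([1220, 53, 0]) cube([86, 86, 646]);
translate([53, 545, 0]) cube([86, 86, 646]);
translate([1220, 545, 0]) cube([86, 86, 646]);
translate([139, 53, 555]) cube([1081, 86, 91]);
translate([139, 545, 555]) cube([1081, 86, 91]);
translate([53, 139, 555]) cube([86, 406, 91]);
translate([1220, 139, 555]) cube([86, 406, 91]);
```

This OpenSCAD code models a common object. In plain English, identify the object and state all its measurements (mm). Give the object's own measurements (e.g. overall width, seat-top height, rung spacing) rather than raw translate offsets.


A rectangular dining table. The top is 1359×684×46 mm with its upper surface at z = 692 mm. It stands on four 86×86 mm square legs, each inset 53 mm from the nearest pair of top edges, running from the floor to the underside of the top. Four apron rails, 86 mm thick and 91 mm tall, run between adjacent legs with their top edges flush with the underside of the top and their outer faces flush with the legs' outer faces.


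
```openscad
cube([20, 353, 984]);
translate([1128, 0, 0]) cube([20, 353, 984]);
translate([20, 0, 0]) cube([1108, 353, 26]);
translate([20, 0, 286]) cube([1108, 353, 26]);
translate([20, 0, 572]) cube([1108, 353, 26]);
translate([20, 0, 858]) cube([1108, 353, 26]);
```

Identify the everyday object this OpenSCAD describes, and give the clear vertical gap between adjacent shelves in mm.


A bookshelf. The clear shelf gap is 260 mm.

Two tall side panels with 4 horizontal boards between them — a bookshelf. The first two shelf undersides are at z = 0 and z = 286; with shelf thickness 26, the clear gap is 286 − 0 − 26 = 260 mm.


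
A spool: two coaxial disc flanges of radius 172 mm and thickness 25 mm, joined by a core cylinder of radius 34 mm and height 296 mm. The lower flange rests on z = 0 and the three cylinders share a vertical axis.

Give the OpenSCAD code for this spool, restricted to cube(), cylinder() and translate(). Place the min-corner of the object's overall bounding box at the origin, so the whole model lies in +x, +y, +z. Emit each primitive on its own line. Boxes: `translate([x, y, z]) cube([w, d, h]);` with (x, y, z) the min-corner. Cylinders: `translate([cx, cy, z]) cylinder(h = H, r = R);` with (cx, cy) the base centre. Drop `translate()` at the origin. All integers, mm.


translate([172, 172, 0]) cylinder(h = 25, r = 172);
translate([172, 172, 25]) cylinder(h = 296, r = 34);
translate([172, 172, 321]) cylinder(h = 25, r = 172);


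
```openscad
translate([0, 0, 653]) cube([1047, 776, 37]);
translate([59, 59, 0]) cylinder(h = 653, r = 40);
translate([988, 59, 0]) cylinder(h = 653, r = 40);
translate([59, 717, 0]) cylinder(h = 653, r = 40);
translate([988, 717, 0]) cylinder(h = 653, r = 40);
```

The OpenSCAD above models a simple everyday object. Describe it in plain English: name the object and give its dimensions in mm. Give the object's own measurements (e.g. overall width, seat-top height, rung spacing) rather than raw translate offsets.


A rectangular dining table. The top is 1047×776×37 mm with its upper surface at z = 690 mm. It stands on four round legs of 80 mm diameter, each leg's bounding box inset 19 mm from the nearest pair of top edges, running from the floor to the underside of the top.


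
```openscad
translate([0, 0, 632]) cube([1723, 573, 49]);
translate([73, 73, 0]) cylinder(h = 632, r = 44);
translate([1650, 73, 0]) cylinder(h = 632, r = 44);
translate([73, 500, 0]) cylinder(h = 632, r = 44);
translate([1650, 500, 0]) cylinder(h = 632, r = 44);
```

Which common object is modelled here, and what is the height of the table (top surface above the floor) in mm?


A table. The table height is 681 mm.

A 1723×573×49 slab sits at z = 632 on four Ø88 mm round legs — a table. The top surface is at 632 + 49 = 681 mm.


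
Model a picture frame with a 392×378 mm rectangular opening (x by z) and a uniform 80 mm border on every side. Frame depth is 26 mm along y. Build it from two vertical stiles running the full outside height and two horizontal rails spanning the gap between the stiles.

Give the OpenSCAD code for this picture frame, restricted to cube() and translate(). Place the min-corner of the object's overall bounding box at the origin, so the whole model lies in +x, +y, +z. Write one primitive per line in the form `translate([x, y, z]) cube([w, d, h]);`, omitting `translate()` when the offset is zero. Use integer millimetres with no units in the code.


cube([80, 26, 538]);
translate([472, 0, 0]) cube([80, 26, 538]);
translate([80, 0, 0]) cube([392, 26, 80]);
translate([80, 0, 458]) cube([392, 26, 80]);


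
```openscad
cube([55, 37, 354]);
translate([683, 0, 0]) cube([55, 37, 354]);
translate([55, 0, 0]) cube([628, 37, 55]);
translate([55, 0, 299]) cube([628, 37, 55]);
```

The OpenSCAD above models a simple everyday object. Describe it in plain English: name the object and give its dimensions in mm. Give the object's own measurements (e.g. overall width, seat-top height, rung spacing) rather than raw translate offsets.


A rectangular picture frame lying in the x–z plane (depth along y). The opening is 628 mm wide (x) by 244 mm tall (z), surrounded by a border 55 mm wide on all four sides. The frame is 37 mm deep and is made of two full-height vertical stiles with two horizontal rails fitted between them.


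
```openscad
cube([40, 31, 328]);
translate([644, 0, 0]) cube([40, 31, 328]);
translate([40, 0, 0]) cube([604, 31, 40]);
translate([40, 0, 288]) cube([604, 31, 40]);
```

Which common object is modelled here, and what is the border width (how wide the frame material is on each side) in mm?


A picture frame. The border width is 40 mm.

Four thin pieces enclosing a rectangular opening — a picture frame. The two full-height stiles are 328 mm tall; the top rail sits at z = 288 and is 40 mm tall, so the border above the opening is 328 − 288 = 40 mm, matching the stile x-width.


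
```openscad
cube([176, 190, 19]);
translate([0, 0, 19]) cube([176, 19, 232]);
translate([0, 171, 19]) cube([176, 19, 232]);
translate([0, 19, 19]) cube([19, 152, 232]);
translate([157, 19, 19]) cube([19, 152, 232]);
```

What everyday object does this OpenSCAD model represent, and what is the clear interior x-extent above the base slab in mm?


An open box. The internal width is 138 mm.

A 176×190 base slab with four walls standing on it — an open box. The base is 176 mm wide and the walls are 19 mm thick, so the internal width is 176 − 2 × 19 = 138 mm.


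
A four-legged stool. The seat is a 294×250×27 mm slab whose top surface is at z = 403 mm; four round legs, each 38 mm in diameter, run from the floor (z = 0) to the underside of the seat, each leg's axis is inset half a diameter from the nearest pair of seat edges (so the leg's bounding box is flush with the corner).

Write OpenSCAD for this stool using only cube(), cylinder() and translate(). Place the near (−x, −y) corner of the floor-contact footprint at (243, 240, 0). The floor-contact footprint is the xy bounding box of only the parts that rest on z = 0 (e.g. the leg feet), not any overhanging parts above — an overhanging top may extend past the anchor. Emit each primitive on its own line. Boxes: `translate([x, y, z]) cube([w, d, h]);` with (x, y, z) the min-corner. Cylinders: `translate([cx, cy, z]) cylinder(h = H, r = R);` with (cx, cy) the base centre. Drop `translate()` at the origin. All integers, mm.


translate([243, 240, 376]) cube([294, 250, 27]);
translate([262, 259, 0]) cylinder(h = 376, r = 19);
translate([518, 259, 0]) cylinder(h = 376, r = 19);
translate([262, 471, 0]) cylinder(h = 376, r = 19);
translate([518, 471, 0]) cylinder(h = 376, r = 19);


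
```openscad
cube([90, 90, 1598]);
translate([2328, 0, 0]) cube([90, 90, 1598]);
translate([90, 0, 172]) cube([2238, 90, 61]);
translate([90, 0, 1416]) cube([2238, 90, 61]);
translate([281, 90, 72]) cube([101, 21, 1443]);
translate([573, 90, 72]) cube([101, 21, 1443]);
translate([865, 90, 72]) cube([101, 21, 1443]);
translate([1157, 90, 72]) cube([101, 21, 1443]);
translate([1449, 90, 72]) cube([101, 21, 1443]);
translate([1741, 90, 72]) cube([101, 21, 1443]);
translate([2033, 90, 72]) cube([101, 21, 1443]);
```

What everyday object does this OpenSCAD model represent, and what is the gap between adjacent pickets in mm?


A fence section. The picket gap is 191 mm.

Two posts, two rails, 7 pickets — a fence section. Span 2238 mm holds 7 pickets of 101 mm with 8 equal gaps: ⌊(2238 − 7·101) / 8⌋ = 191 mm.


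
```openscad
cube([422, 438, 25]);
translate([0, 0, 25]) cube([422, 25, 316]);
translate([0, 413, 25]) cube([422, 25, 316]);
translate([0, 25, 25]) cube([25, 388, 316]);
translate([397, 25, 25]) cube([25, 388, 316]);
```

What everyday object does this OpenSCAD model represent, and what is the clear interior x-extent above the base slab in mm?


An open box. The internal width is 372 mm.

A 422×438 base slab with four walls standing on it — an open box. The base is 422 mm wide and the walls are 25 mm thick, so the internal width is 422 − 2 × 25 = 372 mm.


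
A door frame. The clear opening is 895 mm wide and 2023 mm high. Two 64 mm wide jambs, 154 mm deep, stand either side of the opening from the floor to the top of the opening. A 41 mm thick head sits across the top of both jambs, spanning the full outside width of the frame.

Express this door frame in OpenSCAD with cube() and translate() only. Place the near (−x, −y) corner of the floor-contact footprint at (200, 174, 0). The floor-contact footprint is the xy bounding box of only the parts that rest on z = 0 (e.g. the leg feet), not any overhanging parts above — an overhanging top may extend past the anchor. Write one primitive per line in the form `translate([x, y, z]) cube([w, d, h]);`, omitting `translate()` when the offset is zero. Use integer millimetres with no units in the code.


translate([200, 174, 0]) cube([64, 154, 2023]);
translate([1159, 174, 0]) cube([64, 154, 2023]);
translate([200, 174, 2023]) cube([1023, 154, 41]);


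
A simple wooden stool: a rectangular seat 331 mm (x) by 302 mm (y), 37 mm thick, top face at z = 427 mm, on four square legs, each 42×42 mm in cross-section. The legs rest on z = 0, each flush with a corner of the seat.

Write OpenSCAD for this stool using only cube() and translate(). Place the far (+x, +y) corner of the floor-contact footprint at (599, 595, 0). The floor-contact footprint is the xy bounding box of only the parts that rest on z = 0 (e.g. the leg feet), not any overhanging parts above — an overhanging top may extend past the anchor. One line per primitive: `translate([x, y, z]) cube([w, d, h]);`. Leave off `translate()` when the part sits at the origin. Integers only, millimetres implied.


translate([268, 293, 390]) cube([331, 302, 37]);
translate([268, 293, 0]) cube([42, 42, 390]);
translate([557, 293, 0]) cube([42, 42, 390]);
translate([268, 553, 0]) cube([42, 42, 390]);
translate([557, 553, 0]) cube([42, 42, 390]);


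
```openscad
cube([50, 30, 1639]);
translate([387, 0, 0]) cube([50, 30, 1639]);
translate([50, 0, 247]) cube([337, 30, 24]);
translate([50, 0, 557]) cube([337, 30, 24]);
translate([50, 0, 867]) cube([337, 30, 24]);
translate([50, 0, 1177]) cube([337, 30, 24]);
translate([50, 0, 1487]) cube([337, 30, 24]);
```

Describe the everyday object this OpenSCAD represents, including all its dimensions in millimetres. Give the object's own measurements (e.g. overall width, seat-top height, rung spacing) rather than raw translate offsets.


A straight ladder. Two 50×30 mm vertical rails, 1639 mm tall, stand 437 mm apart (outside-to-outside) with their front faces coplanar on the −y side. 5 rungs, each 30 mm deep and 24 mm tall, span between the inner faces of the rails, front faces flush with the rails. The lowest rung's underside is at z = 247 mm and rungs are spaced 310 mm apart (underside to underside).


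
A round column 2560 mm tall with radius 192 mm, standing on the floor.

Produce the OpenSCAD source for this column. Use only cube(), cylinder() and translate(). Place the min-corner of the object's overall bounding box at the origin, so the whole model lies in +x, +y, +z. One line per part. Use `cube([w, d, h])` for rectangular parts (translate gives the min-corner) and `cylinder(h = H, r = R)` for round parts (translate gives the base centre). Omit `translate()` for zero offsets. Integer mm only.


translate([192, 192, 0]) cylinder(h = 2560, r = 192);


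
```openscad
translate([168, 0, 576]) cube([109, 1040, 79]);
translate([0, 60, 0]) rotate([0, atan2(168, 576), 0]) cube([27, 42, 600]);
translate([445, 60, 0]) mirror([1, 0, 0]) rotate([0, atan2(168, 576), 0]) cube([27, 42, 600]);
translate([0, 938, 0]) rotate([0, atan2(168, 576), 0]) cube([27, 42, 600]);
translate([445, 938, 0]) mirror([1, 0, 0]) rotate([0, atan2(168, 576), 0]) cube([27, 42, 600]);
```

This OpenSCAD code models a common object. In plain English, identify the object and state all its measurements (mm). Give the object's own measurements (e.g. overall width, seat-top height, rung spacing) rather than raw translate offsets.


A sawhorse. A 109×1040×79 mm beam (x, y, z) sits on two A-frame leg pairs. Each pair is two raked legs of 27×42 mm section (42 mm along y) splaying symmetrically in x. Each leg rises 576 mm vertically over 168 mm of horizontal reach and is 600 mm long along its own axis. Every leg's outer bottom edge rests on the floor and its outer top edge meets a bottom edge of the beam — the left legs (tilting toward +x) meet the beam's −x bottom edge, the right legs (their mirror images, tilting toward −x) meet its +x bottom edge — so the leg tops tuck under the beam, the beam's underside is 576 mm above the floor, and the feet are 445 mm apart outside-to-outside with the beam centred between them. The two leg pairs are set in 60 mm from either end of the beam.


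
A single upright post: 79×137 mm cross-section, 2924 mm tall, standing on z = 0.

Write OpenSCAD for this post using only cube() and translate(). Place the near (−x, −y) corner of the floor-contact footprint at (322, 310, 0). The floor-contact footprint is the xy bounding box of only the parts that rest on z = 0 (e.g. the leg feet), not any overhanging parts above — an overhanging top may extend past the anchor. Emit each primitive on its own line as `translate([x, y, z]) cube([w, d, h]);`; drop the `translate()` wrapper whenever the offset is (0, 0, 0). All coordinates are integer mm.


translate([322, 310, 0]) cube([79, 137, 2924]);


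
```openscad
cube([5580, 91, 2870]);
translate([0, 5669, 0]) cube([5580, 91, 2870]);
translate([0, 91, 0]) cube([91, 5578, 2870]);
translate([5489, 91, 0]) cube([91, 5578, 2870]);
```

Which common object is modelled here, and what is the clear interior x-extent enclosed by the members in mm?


A house (or room) frame. The interior width is 5398 mm.

Four 2870 mm walls enclosing a rectangle with no floor or roof — a room or house frame. Outside width is 5580 mm and wall thickness is 91 mm, so the interior width is 5580 − 2 × 91 = 5398 mm.


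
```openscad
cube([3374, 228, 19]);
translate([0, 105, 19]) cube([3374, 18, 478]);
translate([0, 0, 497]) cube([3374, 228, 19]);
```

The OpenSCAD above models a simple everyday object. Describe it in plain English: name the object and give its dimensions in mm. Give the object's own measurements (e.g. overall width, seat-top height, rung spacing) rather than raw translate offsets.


An I-beam lying along x, 3374 mm long. Overall section height 516 mm. Two flanges 228 mm wide (y) and 19 mm thick, one on the floor and one at the top; a web 18 mm thick runs between them, centred on the flange width.


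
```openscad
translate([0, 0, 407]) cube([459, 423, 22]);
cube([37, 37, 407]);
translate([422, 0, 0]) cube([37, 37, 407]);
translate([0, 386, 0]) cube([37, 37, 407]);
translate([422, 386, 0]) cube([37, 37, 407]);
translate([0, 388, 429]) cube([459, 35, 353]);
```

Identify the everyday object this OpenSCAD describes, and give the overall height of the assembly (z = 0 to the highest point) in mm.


A chair. The overall height is 782 mm.

A slab on four corner posts with a tall panel at the back — a chair. The seat slab sits at z = 407 with thickness 22, and the 353 mm backrest starts at the seat top, so the overall height is 407 + 22 + 353 = 782 mm.
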